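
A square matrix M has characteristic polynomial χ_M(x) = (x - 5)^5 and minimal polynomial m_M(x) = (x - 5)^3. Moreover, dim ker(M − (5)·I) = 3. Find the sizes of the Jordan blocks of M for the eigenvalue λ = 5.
Block sizes for λ = 5: [3, 1, 1]

Step 1 — from the characteristic polynomial, algebraic multiplicity of λ = 5 is 5. From dim ker(M − (5)·I) = 3, there are exactly 3 Jordan blocks for λ = 5.
Step 2 — from the minimal polynomial, the factor (x − 5)^3 tells us the largest block for λ = 5 has size 3.
Step 3 — with total size 5, 3 blocks, and largest block 3, the block sizes (in nonincreasing order) are [3, 1, 1].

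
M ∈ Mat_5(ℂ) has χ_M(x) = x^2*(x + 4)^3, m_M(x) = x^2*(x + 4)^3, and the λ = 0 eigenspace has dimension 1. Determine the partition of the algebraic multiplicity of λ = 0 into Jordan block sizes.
Block sizes for λ = 0: [2]

Step 1 — from the characteristic polynomial, algebraic multiplicity of λ = 0 is 2. From dim ker(M − (0)·I) = 1, there are exactly 1 Jordan blocks for λ = 0.
Step 2 — from the minimal polynomial, the factor (x − 0)^2 tells us the largest block for λ = 0 has size 2.
Step 3 — with total size 2, 1 blocks, and largest block 2, the block sizes (in nonincreasing order) are [2].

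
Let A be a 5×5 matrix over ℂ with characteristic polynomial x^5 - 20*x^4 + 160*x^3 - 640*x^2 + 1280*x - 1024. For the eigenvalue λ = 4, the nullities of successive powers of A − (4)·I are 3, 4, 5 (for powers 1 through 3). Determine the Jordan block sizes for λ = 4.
Block sizes for λ = 4: [3, 1, 1]

From the dimensions of kernels of powers, the number of Jordan blocks of size at least j is d_j − d_{j−1} where d_j = dim ker(N^j) (with d_0 = 0). Computing the differences gives [3, 1, 1].
The number of blocks of size exactly k is (#blocks of size ≥ k) − (#blocks of size ≥ k + 1), so the partition is: 2 block(s) of size 1, 1 block(s) of size 3.
In nonincreasing order the block sizes are [3, 1, 1].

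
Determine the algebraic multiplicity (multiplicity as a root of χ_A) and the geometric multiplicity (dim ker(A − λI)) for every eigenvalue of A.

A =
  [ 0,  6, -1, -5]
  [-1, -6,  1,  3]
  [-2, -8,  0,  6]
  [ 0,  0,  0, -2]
λ = -2: alg = 4, geom = 2

Step 1 — factor the characteristic polynomial to read off the algebraic multiplicities:
  χ_A(x) = (x + 2)^4

Step 2 — compute geometric multiplicities via the rank-nullity identity g(λ) = n − rank(A − λI):
  rank(A − (-2)·I) = 2, so dim ker(A − (-2)·I) = n − 2 = 2

Summary:
  λ = -2: algebraic multiplicity = 4, geometric multiplicity = 2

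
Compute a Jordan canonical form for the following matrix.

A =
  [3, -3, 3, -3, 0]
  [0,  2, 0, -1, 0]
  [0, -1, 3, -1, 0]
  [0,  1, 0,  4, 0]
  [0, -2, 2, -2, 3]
J_3(3) ⊕ J_1(3) ⊕ J_1(3)

The characteristic polynomial is
  det(x·I − A) = x^5 - 15*x^4 + 90*x^3 - 270*x^2 + 405*x - 243 = (x - 3)^5

Eigenvalues and multiplicities (the geometric multiplicity of λ is n − rank(A − λI), which equals the number of Jordan blocks for λ):
  λ = 3: algebraic multiplicity = 5, geometric multiplicity = 3

Determining the block sizes for each eigenvalue:
  λ = 3: with am = 5 and gm = 3, the partition is not yet determined (e.g. several partitions of 5 into 3 parts exist). Let N = A − (3)·I. Computing rank(N^1) = 2, rank(N^2) = 1, rank(N^3) = 0; the number of blocks of size ≥ j is rank(N^{j−1}) − rank(N^j), giving [3, 1, 1]. So we have 1 block(s) of size 3, 2 block(s) of size 1 → block sizes [3, 1, 1]

Assembling the blocks gives a Jordan form
J =
  [3, 1, 0, 0, 0]
  [0, 3, 1, 0, 0]
  [0, 0, 3, 0, 0]
  [0, 0, 0, 3, 0]
  [0, 0, 0, 0, 3]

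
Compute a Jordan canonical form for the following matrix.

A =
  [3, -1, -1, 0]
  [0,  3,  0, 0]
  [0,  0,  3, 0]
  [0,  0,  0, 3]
J_2(3) ⊕ J_1(3) ⊕ J_1(3)

The characteristic polynomial is
  det(x·I − A) = x^4 - 12*x^3 + 54*x^2 - 108*x + 81 = (x - 3)^4

Eigenvalues and multiplicities (the geometric multiplicity of λ is n − rank(A − λI), which equals the number of Jordan blocks for λ):
  λ = 3: algebraic multiplicity = 4, geometric multiplicity = 3

Determining the block sizes for each eigenvalue:
  λ = 3: 3 blocks summing to 4 forces exactly one block of size 2 and the rest size 1 → block sizes [2, 1, 1]

Assembling the blocks gives a Jordan form
J =
  [3, 1, 0, 0]
  [0, 3, 0, 0]
  [0, 0, 3, 0]
  [0, 0, 0, 3]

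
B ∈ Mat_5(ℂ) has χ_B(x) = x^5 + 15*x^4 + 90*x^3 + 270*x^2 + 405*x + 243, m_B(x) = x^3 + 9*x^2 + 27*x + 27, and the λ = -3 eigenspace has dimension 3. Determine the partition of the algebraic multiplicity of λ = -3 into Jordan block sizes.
Block sizes for λ = -3: [3, 1, 1]

Step 1 — from the characteristic polynomial, algebraic multiplicity of λ = -3 is 5. From dim ker(B − (-3)·I) = 3, there are exactly 3 Jordan blocks for λ = -3.
Step 2 — from the minimal polynomial, the factor (x + 3)^3 tells us the largest block for λ = -3 has size 3.
Step 3 — with total size 5, 3 blocks, and largest block 3, the block sizes (in nonincreasing order) are [3, 1, 1].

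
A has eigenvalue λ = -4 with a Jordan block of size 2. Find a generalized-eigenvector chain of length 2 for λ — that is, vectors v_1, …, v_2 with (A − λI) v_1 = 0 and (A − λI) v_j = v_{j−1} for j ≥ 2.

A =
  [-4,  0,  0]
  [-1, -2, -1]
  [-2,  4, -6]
A Jordan chain for λ = -4 of length 2:
v_1 = (0, -1, -2)ᵀ
v_2 = (1, 0, 0)ᵀ

Let N = A − (-4)·I. We want v_2 with N^2 v_2 = 0 but N^1 v_2 ≠ 0; then v_{j-1} := N · v_j for j = 2, …, 2.

Pick v_2 = (1, 0, 0)ᵀ.
Then v_1 = N · v_2 = (0, -1, -2)ᵀ.

Sanity check: (A − (-4)·I) v_1 = (0, 0, 0)ᵀ = 0. ✓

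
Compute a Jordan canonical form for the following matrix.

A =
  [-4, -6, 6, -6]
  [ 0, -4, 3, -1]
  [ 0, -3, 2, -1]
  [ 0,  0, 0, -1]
J_1(-4) ⊕ J_2(-1) ⊕ J_1(-1)

The characteristic polynomial is
  det(x·I − A) = x^4 + 7*x^3 + 15*x^2 + 13*x + 4 = (x + 1)^3*(x + 4)

Eigenvalues and multiplicities (the geometric multiplicity of λ is n − rank(A − λI), which equals the number of Jordan blocks for λ):
  λ = -4: algebraic multiplicity = 1, geometric multiplicity = 1
  λ = -1: algebraic multiplicity = 3, geometric multiplicity = 2

Determining the block sizes for each eigenvalue:
  λ = -4: one block (gm = 1), so the single block has size am = 1 → block sizes [1]
  λ = -1: 2 blocks summing to 3 forces exactly one block of size 2 and the rest size 1 → block sizes [2, 1]

Assembling the blocks gives a Jordan form
J =
  [-4,  0,  0,  0]
  [ 0, -1,  1,  0]
  [ 0,  0, -1,  0]
  [ 0,  0,  0, -1]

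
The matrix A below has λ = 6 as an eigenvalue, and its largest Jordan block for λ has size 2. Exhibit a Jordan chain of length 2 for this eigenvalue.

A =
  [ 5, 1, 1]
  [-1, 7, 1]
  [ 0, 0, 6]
A Jordan chain for λ = 6 of length 2:
v_1 = (-1, -1, 0)ᵀ
v_2 = (1, 0, 0)ᵀ

Let N = A − (6)·I. We want v_2 with N^2 v_2 = 0 but N^1 v_2 ≠ 0; then v_{j-1} := N · v_j for j = 2, …, 2.

Pick v_2 = (1, 0, 0)ᵀ.
Then v_1 = N · v_2 = (-1, -1, 0)ᵀ.

Sanity check: (A − (6)·I) v_1 = (0, 0, 0)ᵀ = 0. ✓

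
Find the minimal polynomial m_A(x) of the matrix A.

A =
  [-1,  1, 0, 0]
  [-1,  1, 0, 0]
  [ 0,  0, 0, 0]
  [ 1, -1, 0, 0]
x^2

The characteristic polynomial is χ_A(x) = x^4, so the eigenvalues are known. The minimal polynomial is
  m_A(x) = Π_λ (x − λ)^{k_λ}
where k_λ is the size of the *largest* Jordan block for λ (equivalently, the smallest k with (A − λI)^k v = 0 for every generalised eigenvector v of λ).

  λ = 0: largest Jordan block has size 2, contributing (x − 0)^2

So m_A(x) = x^2 = x^2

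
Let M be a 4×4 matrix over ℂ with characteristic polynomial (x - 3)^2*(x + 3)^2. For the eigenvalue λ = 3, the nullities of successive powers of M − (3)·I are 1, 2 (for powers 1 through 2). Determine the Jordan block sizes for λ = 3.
Block sizes for λ = 3: [2]

From the dimensions of kernels of powers, the number of Jordan blocks of size at least j is d_j − d_{j−1} where d_j = dim ker(N^j) (with d_0 = 0). Computing the differences gives [1, 1].
The number of blocks of size exactly k is (#blocks of size ≥ k) − (#blocks of size ≥ k + 1), so the partition is: 1 block(s) of size 2.
In nonincreasing order the block sizes are [2].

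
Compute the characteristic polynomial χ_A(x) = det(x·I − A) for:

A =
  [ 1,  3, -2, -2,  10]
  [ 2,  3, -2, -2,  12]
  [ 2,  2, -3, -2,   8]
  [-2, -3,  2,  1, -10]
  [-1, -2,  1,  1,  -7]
x^5 + 5*x^4 + 10*x^3 + 10*x^2 + 5*x + 1

Expanding det(x·I − A) (e.g. by cofactor expansion or by noting that A is similar to its Jordan form J, which has the same characteristic polynomial as A) gives
  χ_A(x) = x^5 + 5*x^4 + 10*x^3 + 10*x^2 + 5*x + 1
which factors as (x + 1)^5. The eigenvalues (with algebraic multiplicities) are λ = -1 with multiplicity 5.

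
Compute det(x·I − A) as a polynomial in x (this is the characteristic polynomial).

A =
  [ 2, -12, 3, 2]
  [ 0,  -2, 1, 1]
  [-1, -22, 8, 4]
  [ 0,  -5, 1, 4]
x^4 - 12*x^3 + 54*x^2 - 108*x + 81

Expanding det(x·I − A) (e.g. by cofactor expansion or by noting that A is similar to its Jordan form J, which has the same characteristic polynomial as A) gives
  χ_A(x) = x^4 - 12*x^3 + 54*x^2 - 108*x + 81
which factors as (x - 3)^4. The eigenvalues (with algebraic multiplicities) are λ = 3 with multiplicity 4.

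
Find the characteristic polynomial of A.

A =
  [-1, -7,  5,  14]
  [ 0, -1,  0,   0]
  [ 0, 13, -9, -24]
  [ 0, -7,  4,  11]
x^4 - 6*x^2 - 8*x - 3

Expanding det(x·I − A) (e.g. by cofactor expansion or by noting that A is similar to its Jordan form J, which has the same characteristic polynomial as A) gives
  χ_A(x) = x^4 - 6*x^2 - 8*x - 3
which factors as (x - 3)*(x + 1)^3. The eigenvalues (with algebraic multiplicities) are λ = -1 with multiplicity 3, λ = 3 with multiplicity 1.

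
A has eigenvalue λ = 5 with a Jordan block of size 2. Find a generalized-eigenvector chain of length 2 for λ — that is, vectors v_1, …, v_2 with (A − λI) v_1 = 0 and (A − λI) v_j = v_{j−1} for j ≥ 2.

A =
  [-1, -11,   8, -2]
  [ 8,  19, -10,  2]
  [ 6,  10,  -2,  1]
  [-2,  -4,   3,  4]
A Jordan chain for λ = 5 of length 2:
v_1 = (-6, 8, 6, -2)ᵀ
v_2 = (1, 0, 0, 0)ᵀ

Let N = A − (5)·I. We want v_2 with N^2 v_2 = 0 but N^1 v_2 ≠ 0; then v_{j-1} := N · v_j for j = 2, …, 2.

Pick v_2 = (1, 0, 0, 0)ᵀ.
Then v_1 = N · v_2 = (-6, 8, 6, -2)ᵀ.

Sanity check: (A − (5)·I) v_1 = (0, 0, 0, 0)ᵀ = 0. ✓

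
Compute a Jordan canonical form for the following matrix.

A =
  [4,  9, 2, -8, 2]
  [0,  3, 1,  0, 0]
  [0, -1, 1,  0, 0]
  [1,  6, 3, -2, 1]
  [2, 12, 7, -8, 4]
J_3(2) ⊕ J_2(2)

The characteristic polynomial is
  det(x·I − A) = x^5 - 10*x^4 + 40*x^3 - 80*x^2 + 80*x - 32 = (x - 2)^5

Eigenvalues and multiplicities (the geometric multiplicity of λ is n − rank(A − λI), which equals the number of Jordan blocks for λ):
  λ = 2: algebraic multiplicity = 5, geometric multiplicity = 2

Determining the block sizes for each eigenvalue:
  λ = 2: with am = 5 and gm = 2, the partition is not yet determined (e.g. several partitions of 5 into 2 parts exist). Let N = A − (2)·I. Computing rank(N^1) = 3, rank(N^2) = 1, rank(N^3) = 0; the number of blocks of size ≥ j is rank(N^{j−1}) − rank(N^j), giving [2, 2, 1]. So we have 1 block(s) of size 3, 1 block(s) of size 2 → block sizes [3, 2]

Assembling the blocks gives a Jordan form
J =
  [2, 1, 0, 0, 0]
  [0, 2, 1, 0, 0]
  [0, 0, 2, 0, 0]
  [0, 0, 0, 2, 1]
  [0, 0, 0, 0, 2]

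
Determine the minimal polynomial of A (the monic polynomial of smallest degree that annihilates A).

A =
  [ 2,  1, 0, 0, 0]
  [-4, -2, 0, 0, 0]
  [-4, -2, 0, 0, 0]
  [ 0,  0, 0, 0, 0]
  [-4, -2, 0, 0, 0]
x^2

The characteristic polynomial is χ_A(x) = x^5, so the eigenvalues are known. The minimal polynomial is
  m_A(x) = Π_λ (x − λ)^{k_λ}
where k_λ is the size of the *largest* Jordan block for λ (equivalently, the smallest k with (A − λI)^k v = 0 for every generalised eigenvector v of λ).

  λ = 0: largest Jordan block has size 2, contributing (x − 0)^2

So m_A(x) = x^2 = x^2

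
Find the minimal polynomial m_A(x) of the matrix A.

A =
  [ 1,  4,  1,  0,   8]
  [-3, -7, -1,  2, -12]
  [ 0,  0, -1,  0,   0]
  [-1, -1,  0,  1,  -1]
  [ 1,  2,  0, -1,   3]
x^5 + 3*x^4 + 3*x^3 + x^2

The characteristic polynomial is χ_A(x) = x^2*(x + 1)^3, so the eigenvalues are known. The minimal polynomial is
  m_A(x) = Π_λ (x − λ)^{k_λ}
where k_λ is the size of the *largest* Jordan block for λ (equivalently, the smallest k with (A − λI)^k v = 0 for every generalised eigenvector v of λ).

  λ = -1: largest Jordan block has size 3, contributing (x + 1)^3
  λ = 0: largest Jordan block has size 2, contributing (x − 0)^2

So m_A(x) = x^2*(x + 1)^3 = x^5 + 3*x^4 + 3*x^3 + x^2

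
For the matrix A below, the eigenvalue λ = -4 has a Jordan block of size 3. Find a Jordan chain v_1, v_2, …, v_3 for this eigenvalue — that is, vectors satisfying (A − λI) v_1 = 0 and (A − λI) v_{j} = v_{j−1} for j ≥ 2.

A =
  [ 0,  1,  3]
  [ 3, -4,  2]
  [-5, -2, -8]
A Jordan chain for λ = -4 of length 3:
v_1 = (4, 2, -6)ᵀ
v_2 = (4, 3, -5)ᵀ
v_3 = (1, 0, 0)ᵀ

Let N = A − (-4)·I. We want v_3 with N^3 v_3 = 0 but N^2 v_3 ≠ 0; then v_{j-1} := N · v_j for j = 3, …, 2.

Pick v_3 = (1, 0, 0)ᵀ.
Then v_2 = N · v_3 = (4, 3, -5)ᵀ.
Then v_1 = N · v_2 = (4, 2, -6)ᵀ.

Sanity check: (A − (-4)·I) v_1 = (0, 0, 0)ᵀ = 0. ✓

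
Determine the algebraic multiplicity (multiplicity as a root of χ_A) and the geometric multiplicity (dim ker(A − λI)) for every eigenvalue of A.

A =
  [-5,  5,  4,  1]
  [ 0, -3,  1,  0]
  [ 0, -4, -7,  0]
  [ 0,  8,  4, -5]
λ = -5: alg = 4, geom = 2

Step 1 — factor the characteristic polynomial to read off the algebraic multiplicities:
  χ_A(x) = (x + 5)^4

Step 2 — compute geometric multiplicities via the rank-nullity identity g(λ) = n − rank(A − λI):
  rank(A − (-5)·I) = 2, so dim ker(A − (-5)·I) = n − 2 = 2

Summary:
  λ = -5: algebraic multiplicity = 4, geometric multiplicity = 2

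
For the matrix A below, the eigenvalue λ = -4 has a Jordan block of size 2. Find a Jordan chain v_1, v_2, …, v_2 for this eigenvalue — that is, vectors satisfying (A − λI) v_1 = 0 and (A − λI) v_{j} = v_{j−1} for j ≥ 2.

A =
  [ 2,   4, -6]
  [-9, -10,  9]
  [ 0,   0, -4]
A Jordan chain for λ = -4 of length 2:
v_1 = (6, -9, 0)ᵀ
v_2 = (1, 0, 0)ᵀ

Let N = A − (-4)·I. We want v_2 with N^2 v_2 = 0 but N^1 v_2 ≠ 0; then v_{j-1} := N · v_j for j = 2, …, 2.

Pick v_2 = (1, 0, 0)ᵀ.
Then v_1 = N · v_2 = (6, -9, 0)ᵀ.

Sanity check: (A − (-4)·I) v_1 = (0, 0, 0)ᵀ = 0. ✓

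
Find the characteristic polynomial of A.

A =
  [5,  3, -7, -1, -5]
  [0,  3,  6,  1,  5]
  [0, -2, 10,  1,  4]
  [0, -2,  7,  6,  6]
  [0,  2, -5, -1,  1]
x^5 - 25*x^4 + 250*x^3 - 1250*x^2 + 3125*x - 3125

Expanding det(x·I − A) (e.g. by cofactor expansion or by noting that A is similar to its Jordan form J, which has the same characteristic polynomial as A) gives
  χ_A(x) = x^5 - 25*x^4 + 250*x^3 - 1250*x^2 + 3125*x - 3125
which factors as (x - 5)^5. The eigenvalues (with algebraic multiplicities) are λ = 5 with multiplicity 5.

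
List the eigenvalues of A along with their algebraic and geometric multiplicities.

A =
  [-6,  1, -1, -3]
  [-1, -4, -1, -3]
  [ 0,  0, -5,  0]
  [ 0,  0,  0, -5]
λ = -5: alg = 4, geom = 3

Step 1 — factor the characteristic polynomial to read off the algebraic multiplicities:
  χ_A(x) = (x + 5)^4

Step 2 — compute geometric multiplicities via the rank-nullity identity g(λ) = n − rank(A − λI):
  rank(A − (-5)·I) = 1, so dim ker(A − (-5)·I) = n − 1 = 3

Summary:
  λ = -5: algebraic multiplicity = 4, geometric multiplicity = 3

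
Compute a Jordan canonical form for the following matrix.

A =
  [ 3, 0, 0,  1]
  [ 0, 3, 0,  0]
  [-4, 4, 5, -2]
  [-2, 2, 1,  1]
J_3(3) ⊕ J_1(3)

The characteristic polynomial is
  det(x·I − A) = x^4 - 12*x^3 + 54*x^2 - 108*x + 81 = (x - 3)^4

Eigenvalues and multiplicities (the geometric multiplicity of λ is n − rank(A − λI), which equals the number of Jordan blocks for λ):
  λ = 3: algebraic multiplicity = 4, geometric multiplicity = 2

Determining the block sizes for each eigenvalue:
  λ = 3: with am = 4 and gm = 2, the partition is not yet determined (e.g. several partitions of 4 into 2 parts exist). Let N = A − (3)·I. Computing rank(N^1) = 2, rank(N^2) = 1, rank(N^3) = 0; the number of blocks of size ≥ j is rank(N^{j−1}) − rank(N^j), giving [2, 1, 1]. So we have 1 block(s) of size 3, 1 block(s) of size 1 → block sizes [3, 1]

Assembling the blocks gives a Jordan form
J =
  [3, 1, 0, 0]
  [0, 3, 1, 0]
  [0, 0, 3, 0]
  [0, 0, 0, 3]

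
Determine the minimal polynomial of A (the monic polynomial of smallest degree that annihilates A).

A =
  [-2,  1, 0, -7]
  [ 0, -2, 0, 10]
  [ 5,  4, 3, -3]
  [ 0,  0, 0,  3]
x^3 + x^2 - 8*x - 12

The characteristic polynomial is χ_A(x) = (x - 3)^2*(x + 2)^2, so the eigenvalues are known. The minimal polynomial is
  m_A(x) = Π_λ (x − λ)^{k_λ}
where k_λ is the size of the *largest* Jordan block for λ (equivalently, the smallest k with (A − λI)^k v = 0 for every generalised eigenvector v of λ).

  λ = -2: largest Jordan block has size 2, contributing (x + 2)^2
  λ = 3: largest Jordan block has size 1, contributing (x − 3)

So m_A(x) = (x - 3)*(x + 2)^2 = x^3 + x^2 - 8*x - 12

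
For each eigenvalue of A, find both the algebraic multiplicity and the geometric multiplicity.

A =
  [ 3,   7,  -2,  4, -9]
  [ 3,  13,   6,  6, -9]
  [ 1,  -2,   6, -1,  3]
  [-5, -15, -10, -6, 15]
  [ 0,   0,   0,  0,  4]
λ = 4: alg = 5, geom = 3

Step 1 — factor the characteristic polynomial to read off the algebraic multiplicities:
  χ_A(x) = (x - 4)^5

Step 2 — compute geometric multiplicities via the rank-nullity identity g(λ) = n − rank(A − λI):
  rank(A − (4)·I) = 2, so dim ker(A − (4)·I) = n − 2 = 3

Summary:
  λ = 4: algebraic multiplicity = 5, geometric multiplicity = 3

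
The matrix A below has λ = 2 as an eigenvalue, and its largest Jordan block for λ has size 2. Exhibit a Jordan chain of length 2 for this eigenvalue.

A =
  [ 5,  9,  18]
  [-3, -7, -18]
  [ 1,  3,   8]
A Jordan chain for λ = 2 of length 2:
v_1 = (3, -3, 1)ᵀ
v_2 = (1, 0, 0)ᵀ

Let N = A − (2)·I. We want v_2 with N^2 v_2 = 0 but N^1 v_2 ≠ 0; then v_{j-1} := N · v_j for j = 2, …, 2.

Pick v_2 = (1, 0, 0)ᵀ.
Then v_1 = N · v_2 = (3, -3, 1)ᵀ.

Sanity check: (A − (2)·I) v_1 = (0, 0, 0)ᵀ = 0. ✓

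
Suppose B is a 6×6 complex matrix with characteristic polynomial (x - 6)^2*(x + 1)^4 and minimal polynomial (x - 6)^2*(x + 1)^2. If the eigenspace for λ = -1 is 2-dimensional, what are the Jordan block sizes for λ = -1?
Block sizes for λ = -1: [2, 2]

Step 1 — from the characteristic polynomial, algebraic multiplicity of λ = -1 is 4. From dim ker(B − (-1)·I) = 2, there are exactly 2 Jordan blocks for λ = -1.
Step 2 — from the minimal polynomial, the factor (x + 1)^2 tells us the largest block for λ = -1 has size 2.
Step 3 — with total size 4, 2 blocks, and largest block 2, the block sizes (in nonincreasing order) are [2, 2].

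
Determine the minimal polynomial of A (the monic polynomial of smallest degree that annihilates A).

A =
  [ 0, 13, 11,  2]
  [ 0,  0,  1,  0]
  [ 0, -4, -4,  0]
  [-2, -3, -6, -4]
x^3 + 6*x^2 + 12*x + 8

The characteristic polynomial is χ_A(x) = (x + 2)^4, so the eigenvalues are known. The minimal polynomial is
  m_A(x) = Π_λ (x − λ)^{k_λ}
where k_λ is the size of the *largest* Jordan block for λ (equivalently, the smallest k with (A − λI)^k v = 0 for every generalised eigenvector v of λ).

  λ = -2: largest Jordan block has size 3, contributing (x + 2)^3

So m_A(x) = (x + 2)^3 = x^3 + 6*x^2 + 12*x + 8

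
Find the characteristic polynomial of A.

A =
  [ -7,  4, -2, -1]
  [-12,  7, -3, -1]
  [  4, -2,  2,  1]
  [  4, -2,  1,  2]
x^4 - 4*x^3 + 6*x^2 - 4*x + 1

Expanding det(x·I − A) (e.g. by cofactor expansion or by noting that A is similar to its Jordan form J, which has the same characteristic polynomial as A) gives
  χ_A(x) = x^4 - 4*x^3 + 6*x^2 - 4*x + 1
which factors as (x - 1)^4. The eigenvalues (with algebraic multiplicities) are λ = 1 with multiplicity 4.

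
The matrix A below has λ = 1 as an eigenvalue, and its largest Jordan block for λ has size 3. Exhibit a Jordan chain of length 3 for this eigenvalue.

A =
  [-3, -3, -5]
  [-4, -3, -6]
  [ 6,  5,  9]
A Jordan chain for λ = 1 of length 3:
v_1 = (-2, -4, 4)ᵀ
v_2 = (-4, -4, 6)ᵀ
v_3 = (1, 0, 0)ᵀ

Let N = A − (1)·I. We want v_3 with N^3 v_3 = 0 but N^2 v_3 ≠ 0; then v_{j-1} := N · v_j for j = 3, …, 2.

Pick v_3 = (1, 0, 0)ᵀ.
Then v_2 = N · v_3 = (-4, -4, 6)ᵀ.
Then v_1 = N · v_2 = (-2, -4, 4)ᵀ.

Sanity check: (A − (1)·I) v_1 = (0, 0, 0)ᵀ = 0. ✓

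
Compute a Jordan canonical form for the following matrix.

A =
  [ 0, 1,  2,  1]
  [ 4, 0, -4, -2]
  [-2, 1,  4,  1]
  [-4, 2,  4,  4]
J_2(2) ⊕ J_1(2) ⊕ J_1(2)

The characteristic polynomial is
  det(x·I − A) = x^4 - 8*x^3 + 24*x^2 - 32*x + 16 = (x - 2)^4

Eigenvalues and multiplicities (the geometric multiplicity of λ is n − rank(A − λI), which equals the number of Jordan blocks for λ):
  λ = 2: algebraic multiplicity = 4, geometric multiplicity = 3

Determining the block sizes for each eigenvalue:
  λ = 2: 3 blocks summing to 4 forces exactly one block of size 2 and the rest size 1 → block sizes [2, 1, 1]

Assembling the blocks gives a Jordan form
J =
  [2, 1, 0, 0]
  [0, 2, 0, 0]
  [0, 0, 2, 0]
  [0, 0, 0, 2]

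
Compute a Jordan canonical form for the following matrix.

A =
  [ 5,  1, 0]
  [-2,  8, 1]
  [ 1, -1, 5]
J_3(6)

The characteristic polynomial is
  det(x·I − A) = x^3 - 18*x^2 + 108*x - 216 = (x - 6)^3

Eigenvalues and multiplicities (the geometric multiplicity of λ is n − rank(A − λI), which equals the number of Jordan blocks for λ):
  λ = 6: algebraic multiplicity = 3, geometric multiplicity = 1

Determining the block sizes for each eigenvalue:
  λ = 6: one block (gm = 1), so the single block has size am = 3 → block sizes [3]

Assembling the blocks gives a Jordan form
J =
  [6, 1, 0]
  [0, 6, 1]
  [0, 0, 6]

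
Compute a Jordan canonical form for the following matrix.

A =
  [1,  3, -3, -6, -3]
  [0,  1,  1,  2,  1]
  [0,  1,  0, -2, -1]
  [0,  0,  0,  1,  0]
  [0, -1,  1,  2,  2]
J_3(1) ⊕ J_1(1) ⊕ J_1(1)

The characteristic polynomial is
  det(x·I − A) = x^5 - 5*x^4 + 10*x^3 - 10*x^2 + 5*x - 1 = (x - 1)^5

Eigenvalues and multiplicities (the geometric multiplicity of λ is n − rank(A − λI), which equals the number of Jordan blocks for λ):
  λ = 1: algebraic multiplicity = 5, geometric multiplicity = 3

Determining the block sizes for each eigenvalue:
  λ = 1: with am = 5 and gm = 3, the partition is not yet determined (e.g. several partitions of 5 into 3 parts exist). Let N = A − (1)·I. Computing rank(N^1) = 2, rank(N^2) = 1, rank(N^3) = 0; the number of blocks of size ≥ j is rank(N^{j−1}) − rank(N^j), giving [3, 1, 1]. So we have 1 block(s) of size 3, 2 block(s) of size 1 → block sizes [3, 1, 1]

Assembling the blocks gives a Jordan form
J =
  [1, 1, 0, 0, 0]
  [0, 1, 1, 0, 0]
  [0, 0, 1, 0, 0]
  [0, 0, 0, 1, 0]
  [0, 0, 0, 0, 1]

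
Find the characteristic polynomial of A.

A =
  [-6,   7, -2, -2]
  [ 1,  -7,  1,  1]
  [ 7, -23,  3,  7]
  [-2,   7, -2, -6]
x^4 + 16*x^3 + 96*x^2 + 256*x + 256

Expanding det(x·I − A) (e.g. by cofactor expansion or by noting that A is similar to its Jordan form J, which has the same characteristic polynomial as A) gives
  χ_A(x) = x^4 + 16*x^3 + 96*x^2 + 256*x + 256
which factors as (x + 4)^4. The eigenvalues (with algebraic multiplicities) are λ = -4 with multiplicity 4.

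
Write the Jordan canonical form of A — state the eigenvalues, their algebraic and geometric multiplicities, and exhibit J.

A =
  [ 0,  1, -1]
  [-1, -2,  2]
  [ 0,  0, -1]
J_3(-1)

The characteristic polynomial is
  det(x·I − A) = x^3 + 3*x^2 + 3*x + 1 = (x + 1)^3

Eigenvalues and multiplicities (the geometric multiplicity of λ is n − rank(A − λI), which equals the number of Jordan blocks for λ):
  λ = -1: algebraic multiplicity = 3, geometric multiplicity = 1

Determining the block sizes for each eigenvalue:
  λ = -1: one block (gm = 1), so the single block has size am = 3 → block sizes [3]

Assembling the blocks gives a Jordan form
J =
  [-1,  1,  0]
  [ 0, -1,  1]
  [ 0,  0, -1]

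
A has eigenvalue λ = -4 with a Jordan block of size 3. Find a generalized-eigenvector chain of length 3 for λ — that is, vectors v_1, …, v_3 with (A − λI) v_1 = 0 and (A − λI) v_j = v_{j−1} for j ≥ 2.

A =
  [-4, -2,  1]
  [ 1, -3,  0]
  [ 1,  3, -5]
A Jordan chain for λ = -4 of length 3:
v_1 = (-1, 1, 2)ᵀ
v_2 = (0, 1, 1)ᵀ
v_3 = (1, 0, 0)ᵀ

Let N = A − (-4)·I. We want v_3 with N^3 v_3 = 0 but N^2 v_3 ≠ 0; then v_{j-1} := N · v_j for j = 3, …, 2.

Pick v_3 = (1, 0, 0)ᵀ.
Then v_2 = N · v_3 = (0, 1, 1)ᵀ.
Then v_1 = N · v_2 = (-1, 1, 2)ᵀ.

Sanity check: (A − (-4)·I) v_1 = (0, 0, 0)ᵀ = 0. ✓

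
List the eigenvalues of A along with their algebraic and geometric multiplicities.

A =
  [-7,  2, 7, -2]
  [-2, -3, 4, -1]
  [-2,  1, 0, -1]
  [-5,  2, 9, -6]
λ = -4: alg = 4, geom = 2

Step 1 — factor the characteristic polynomial to read off the algebraic multiplicities:
  χ_A(x) = (x + 4)^4

Step 2 — compute geometric multiplicities via the rank-nullity identity g(λ) = n − rank(A − λI):
  rank(A − (-4)·I) = 2, so dim ker(A − (-4)·I) = n − 2 = 2

Summary:
  λ = -4: algebraic multiplicity = 4, geometric multiplicity = 2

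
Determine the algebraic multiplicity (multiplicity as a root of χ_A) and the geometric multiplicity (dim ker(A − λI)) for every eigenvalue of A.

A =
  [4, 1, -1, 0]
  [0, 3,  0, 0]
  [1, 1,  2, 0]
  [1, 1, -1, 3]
λ = 3: alg = 4, geom = 3

Step 1 — factor the characteristic polynomial to read off the algebraic multiplicities:
  χ_A(x) = (x - 3)^4

Step 2 — compute geometric multiplicities via the rank-nullity identity g(λ) = n − rank(A − λI):
  rank(A − (3)·I) = 1, so dim ker(A − (3)·I) = n − 1 = 3

Summary:
  λ = 3: algebraic multiplicity = 4, geometric multiplicity = 3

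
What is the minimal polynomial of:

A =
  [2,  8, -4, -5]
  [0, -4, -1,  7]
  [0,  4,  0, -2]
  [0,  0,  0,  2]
x^4 - 8*x^2 + 16

The characteristic polynomial is χ_A(x) = (x - 2)^2*(x + 2)^2, so the eigenvalues are known. The minimal polynomial is
  m_A(x) = Π_λ (x − λ)^{k_λ}
where k_λ is the size of the *largest* Jordan block for λ (equivalently, the smallest k with (A − λI)^k v = 0 for every generalised eigenvector v of λ).

  λ = -2: largest Jordan block has size 2, contributing (x + 2)^2
  λ = 2: largest Jordan block has size 2, contributing (x − 2)^2

So m_A(x) = (x - 2)^2*(x + 2)^2 = x^4 - 8*x^2 + 16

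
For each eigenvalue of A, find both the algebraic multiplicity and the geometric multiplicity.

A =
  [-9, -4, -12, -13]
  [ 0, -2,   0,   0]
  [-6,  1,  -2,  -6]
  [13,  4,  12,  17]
λ = -2: alg = 2, geom = 1; λ = 4: alg = 2, geom = 1

Step 1 — factor the characteristic polynomial to read off the algebraic multiplicities:
  χ_A(x) = (x - 4)^2*(x + 2)^2

Step 2 — compute geometric multiplicities via the rank-nullity identity g(λ) = n − rank(A − λI):
  rank(A − (-2)·I) = 3, so dim ker(A − (-2)·I) = n − 3 = 1
  rank(A − (4)·I) = 3, so dim ker(A − (4)·I) = n − 3 = 1

Summary:
  λ = -2: algebraic multiplicity = 2, geometric multiplicity = 1
  λ = 4: algebraic multiplicity = 2, geometric multiplicity = 1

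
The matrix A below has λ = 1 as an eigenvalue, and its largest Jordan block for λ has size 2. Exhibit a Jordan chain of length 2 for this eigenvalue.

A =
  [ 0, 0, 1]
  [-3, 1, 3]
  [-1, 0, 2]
A Jordan chain for λ = 1 of length 2:
v_1 = (-1, -3, -1)ᵀ
v_2 = (1, 0, 0)ᵀ

Let N = A − (1)·I. We want v_2 with N^2 v_2 = 0 but N^1 v_2 ≠ 0; then v_{j-1} := N · v_j for j = 2, …, 2.

Pick v_2 = (1, 0, 0)ᵀ.
Then v_1 = N · v_2 = (-1, -3, -1)ᵀ.

Sanity check: (A − (1)·I) v_1 = (0, 0, 0)ᵀ = 0. ✓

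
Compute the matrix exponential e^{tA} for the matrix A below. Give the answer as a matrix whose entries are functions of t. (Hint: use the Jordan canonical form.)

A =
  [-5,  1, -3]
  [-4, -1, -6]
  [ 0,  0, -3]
e^{tA} =
  [-2*t*exp(-3*t) + exp(-3*t), t*exp(-3*t), -3*t*exp(-3*t)]
  [-4*t*exp(-3*t), 2*t*exp(-3*t) + exp(-3*t), -6*t*exp(-3*t)]
  [0, 0, exp(-3*t)]

Strategy: write A = P · J · P⁻¹ where J is a Jordan canonical form, so e^{tA} = P · e^{tJ} · P⁻¹, and e^{tJ} can be computed block-by-block.

A has Jordan form
J =
  [-3,  1,  0]
  [ 0, -3,  0]
  [ 0,  0, -3]
(up to reordering of blocks).

Per-block formulas:
  For a 1×1 block at λ = -3: exp(t · [-3]) = [e^(-3t)].
  For a 2×2 Jordan block J_2(-3): exp(t · J_2(-3)) = e^(-3t)·(I + t·N), where N is the 2×2 nilpotent shift.

After assembling e^{tJ} and conjugating by P, we get:

e^{tA} =
  [-2*t*exp(-3*t) + exp(-3*t), t*exp(-3*t), -3*t*exp(-3*t)]
  [-4*t*exp(-3*t), 2*t*exp(-3*t) + exp(-3*t), -6*t*exp(-3*t)]
  [0, 0, exp(-3*t)]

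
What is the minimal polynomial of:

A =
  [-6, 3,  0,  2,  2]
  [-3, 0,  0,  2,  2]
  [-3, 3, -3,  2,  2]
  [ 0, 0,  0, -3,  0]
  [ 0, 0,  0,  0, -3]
x^2 + 6*x + 9

The characteristic polynomial is χ_A(x) = (x + 3)^5, so the eigenvalues are known. The minimal polynomial is
  m_A(x) = Π_λ (x − λ)^{k_λ}
where k_λ is the size of the *largest* Jordan block for λ (equivalently, the smallest k with (A − λI)^k v = 0 for every generalised eigenvector v of λ).

  λ = -3: largest Jordan block has size 2, contributing (x + 3)^2

So m_A(x) = (x + 3)^2 = x^2 + 6*x + 9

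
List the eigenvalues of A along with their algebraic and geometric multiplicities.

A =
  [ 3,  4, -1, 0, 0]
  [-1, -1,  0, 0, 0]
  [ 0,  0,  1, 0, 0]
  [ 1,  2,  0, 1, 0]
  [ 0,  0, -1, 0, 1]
λ = 1: alg = 5, geom = 3

Step 1 — factor the characteristic polynomial to read off the algebraic multiplicities:
  χ_A(x) = (x - 1)^5

Step 2 — compute geometric multiplicities via the rank-nullity identity g(λ) = n − rank(A − λI):
  rank(A − (1)·I) = 2, so dim ker(A − (1)·I) = n − 2 = 3

Summary:
  λ = 1: algebraic multiplicity = 5, geometric multiplicity = 3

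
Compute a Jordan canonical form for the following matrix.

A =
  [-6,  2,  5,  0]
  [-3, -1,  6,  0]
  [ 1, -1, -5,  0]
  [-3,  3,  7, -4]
J_3(-4) ⊕ J_1(-4)

The characteristic polynomial is
  det(x·I − A) = x^4 + 16*x^3 + 96*x^2 + 256*x + 256 = (x + 4)^4

Eigenvalues and multiplicities (the geometric multiplicity of λ is n − rank(A − λI), which equals the number of Jordan blocks for λ):
  λ = -4: algebraic multiplicity = 4, geometric multiplicity = 2

Determining the block sizes for each eigenvalue:
  λ = -4: with am = 4 and gm = 2, the partition is not yet determined (e.g. several partitions of 4 into 2 parts exist). Let N = A − (-4)·I. Computing rank(N^1) = 2, rank(N^2) = 1, rank(N^3) = 0; the number of blocks of size ≥ j is rank(N^{j−1}) − rank(N^j), giving [2, 1, 1]. So we have 1 block(s) of size 3, 1 block(s) of size 1 → block sizes [3, 1]

Assembling the blocks gives a Jordan form
J =
  [-4,  1,  0,  0]
  [ 0, -4,  1,  0]
  [ 0,  0, -4,  0]
  [ 0,  0,  0, -4]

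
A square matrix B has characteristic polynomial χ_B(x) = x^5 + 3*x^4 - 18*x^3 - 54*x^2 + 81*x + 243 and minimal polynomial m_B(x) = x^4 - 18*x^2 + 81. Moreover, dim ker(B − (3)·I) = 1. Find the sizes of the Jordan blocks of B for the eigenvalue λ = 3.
Block sizes for λ = 3: [2]

Step 1 — from the characteristic polynomial, algebraic multiplicity of λ = 3 is 2. From dim ker(B − (3)·I) = 1, there are exactly 1 Jordan blocks for λ = 3.
Step 2 — from the minimal polynomial, the factor (x − 3)^2 tells us the largest block for λ = 3 has size 2.
Step 3 — with total size 2, 1 blocks, and largest block 2, the block sizes (in nonincreasing order) are [2].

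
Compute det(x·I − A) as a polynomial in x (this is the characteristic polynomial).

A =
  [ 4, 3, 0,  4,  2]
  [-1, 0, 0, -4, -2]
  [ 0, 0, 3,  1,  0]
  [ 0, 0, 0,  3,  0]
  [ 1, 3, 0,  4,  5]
x^5 - 15*x^4 + 90*x^3 - 270*x^2 + 405*x - 243

Expanding det(x·I − A) (e.g. by cofactor expansion or by noting that A is similar to its Jordan form J, which has the same characteristic polynomial as A) gives
  χ_A(x) = x^5 - 15*x^4 + 90*x^3 - 270*x^2 + 405*x - 243
which factors as (x - 3)^5. The eigenvalues (with algebraic multiplicities) are λ = 3 with multiplicity 5.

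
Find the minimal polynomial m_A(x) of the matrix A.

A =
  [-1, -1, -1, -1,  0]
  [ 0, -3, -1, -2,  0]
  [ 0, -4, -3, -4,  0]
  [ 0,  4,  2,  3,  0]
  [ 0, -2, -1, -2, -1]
x^3 + 3*x^2 + 3*x + 1

The characteristic polynomial is χ_A(x) = (x + 1)^5, so the eigenvalues are known. The minimal polynomial is
  m_A(x) = Π_λ (x − λ)^{k_λ}
where k_λ is the size of the *largest* Jordan block for λ (equivalently, the smallest k with (A − λI)^k v = 0 for every generalised eigenvector v of λ).

  λ = -1: largest Jordan block has size 3, contributing (x + 1)^3

So m_A(x) = (x + 1)^3 = x^3 + 3*x^2 + 3*x + 1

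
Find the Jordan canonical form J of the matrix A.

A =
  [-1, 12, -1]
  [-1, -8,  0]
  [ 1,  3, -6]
J_3(-5)

The characteristic polynomial is
  det(x·I − A) = x^3 + 15*x^2 + 75*x + 125 = (x + 5)^3

Eigenvalues and multiplicities (the geometric multiplicity of λ is n − rank(A − λI), which equals the number of Jordan blocks for λ):
  λ = -5: algebraic multiplicity = 3, geometric multiplicity = 1

Determining the block sizes for each eigenvalue:
  λ = -5: one block (gm = 1), so the single block has size am = 3 → block sizes [3]

Assembling the blocks gives a Jordan form
J =
  [-5,  1,  0]
  [ 0, -5,  1]
  [ 0,  0, -5]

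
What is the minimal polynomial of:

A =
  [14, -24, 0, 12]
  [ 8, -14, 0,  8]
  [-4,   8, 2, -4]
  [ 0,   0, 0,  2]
x^2 - 4

The characteristic polynomial is χ_A(x) = (x - 2)^3*(x + 2), so the eigenvalues are known. The minimal polynomial is
  m_A(x) = Π_λ (x − λ)^{k_λ}
where k_λ is the size of the *largest* Jordan block for λ (equivalently, the smallest k with (A − λI)^k v = 0 for every generalised eigenvector v of λ).

  λ = -2: largest Jordan block has size 1, contributing (x + 2)
  λ = 2: largest Jordan block has size 1, contributing (x − 2)

So m_A(x) = (x - 2)*(x + 2) = x^2 - 4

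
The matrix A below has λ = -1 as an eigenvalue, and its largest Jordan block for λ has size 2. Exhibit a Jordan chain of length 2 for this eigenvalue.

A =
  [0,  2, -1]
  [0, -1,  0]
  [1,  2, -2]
A Jordan chain for λ = -1 of length 2:
v_1 = (1, 0, 1)ᵀ
v_2 = (1, 0, 0)ᵀ

Let N = A − (-1)·I. We want v_2 with N^2 v_2 = 0 but N^1 v_2 ≠ 0; then v_{j-1} := N · v_j for j = 2, …, 2.

Pick v_2 = (1, 0, 0)ᵀ.
Then v_1 = N · v_2 = (1, 0, 1)ᵀ.

Sanity check: (A − (-1)·I) v_1 = (0, 0, 0)ᵀ = 0. ✓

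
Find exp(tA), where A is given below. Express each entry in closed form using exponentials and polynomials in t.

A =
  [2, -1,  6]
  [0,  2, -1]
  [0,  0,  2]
e^{tA} =
  [exp(2*t), -t*exp(2*t), t^2*exp(2*t)/2 + 6*t*exp(2*t)]
  [0, exp(2*t), -t*exp(2*t)]
  [0, 0, exp(2*t)]

Strategy: write A = P · J · P⁻¹ where J is a Jordan canonical form, so e^{tA} = P · e^{tJ} · P⁻¹, and e^{tJ} can be computed block-by-block.

A has Jordan form
J =
  [2, 1, 0]
  [0, 2, 1]
  [0, 0, 2]
(up to reordering of blocks).

Per-block formulas:
  For a 3×3 Jordan block J_3(2): exp(t · J_3(2)) = e^(2t)·(I + t·N + (t^2/2)·N^2), where N is the 3×3 nilpotent shift.

After assembling e^{tJ} and conjugating by P, we get:

e^{tA} =
  [exp(2*t), -t*exp(2*t), t^2*exp(2*t)/2 + 6*t*exp(2*t)]
  [0, exp(2*t), -t*exp(2*t)]
  [0, 0, exp(2*t)]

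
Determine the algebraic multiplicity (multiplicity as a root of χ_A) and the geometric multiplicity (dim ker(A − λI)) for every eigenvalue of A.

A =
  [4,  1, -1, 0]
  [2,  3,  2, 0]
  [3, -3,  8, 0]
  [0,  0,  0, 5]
λ = 5: alg = 4, geom = 3

Step 1 — factor the characteristic polynomial to read off the algebraic multiplicities:
  χ_A(x) = (x - 5)^4

Step 2 — compute geometric multiplicities via the rank-nullity identity g(λ) = n − rank(A − λI):
  rank(A − (5)·I) = 1, so dim ker(A − (5)·I) = n − 1 = 3

Summary:
  λ = 5: algebraic multiplicity = 4, geometric multiplicity = 3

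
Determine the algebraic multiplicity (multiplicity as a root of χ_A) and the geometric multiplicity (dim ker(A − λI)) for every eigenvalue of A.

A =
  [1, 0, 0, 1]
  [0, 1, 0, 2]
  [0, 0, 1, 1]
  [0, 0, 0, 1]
λ = 1: alg = 4, geom = 3

Step 1 — factor the characteristic polynomial to read off the algebraic multiplicities:
  χ_A(x) = (x - 1)^4

Step 2 — compute geometric multiplicities via the rank-nullity identity g(λ) = n − rank(A − λI):
  rank(A − (1)·I) = 1, so dim ker(A − (1)·I) = n − 1 = 3

Summary:
  λ = 1: algebraic multiplicity = 4, geometric multiplicity = 3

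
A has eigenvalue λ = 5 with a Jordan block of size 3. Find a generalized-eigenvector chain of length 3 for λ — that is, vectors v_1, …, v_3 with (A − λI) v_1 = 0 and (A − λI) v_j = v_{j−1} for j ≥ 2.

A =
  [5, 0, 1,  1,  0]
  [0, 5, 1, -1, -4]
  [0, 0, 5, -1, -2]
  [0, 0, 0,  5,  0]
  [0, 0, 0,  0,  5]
A Jordan chain for λ = 5 of length 3:
v_1 = (-1, -1, 0, 0, 0)ᵀ
v_2 = (1, -1, -1, 0, 0)ᵀ
v_3 = (0, 0, 0, 1, 0)ᵀ

Let N = A − (5)·I. We want v_3 with N^3 v_3 = 0 but N^2 v_3 ≠ 0; then v_{j-1} := N · v_j for j = 3, …, 2.

Pick v_3 = (0, 0, 0, 1, 0)ᵀ.
Then v_2 = N · v_3 = (1, -1, -1, 0, 0)ᵀ.
Then v_1 = N · v_2 = (-1, -1, 0, 0, 0)ᵀ.

Sanity check: (A − (5)·I) v_1 = (0, 0, 0, 0, 0)ᵀ = 0. ✓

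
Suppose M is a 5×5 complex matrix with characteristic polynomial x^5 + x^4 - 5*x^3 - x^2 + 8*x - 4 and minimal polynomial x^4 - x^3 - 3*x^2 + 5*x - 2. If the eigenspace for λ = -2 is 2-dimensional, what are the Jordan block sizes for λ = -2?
Block sizes for λ = -2: [1, 1]

Step 1 — from the characteristic polynomial, algebraic multiplicity of λ = -2 is 2. From dim ker(M − (-2)·I) = 2, there are exactly 2 Jordan blocks for λ = -2.
Step 2 — from the minimal polynomial, the factor (x + 2) tells us the largest block for λ = -2 has size 1.
Step 3 — with total size 2, 2 blocks, and largest block 1, the block sizes (in nonincreasing order) are [1, 1].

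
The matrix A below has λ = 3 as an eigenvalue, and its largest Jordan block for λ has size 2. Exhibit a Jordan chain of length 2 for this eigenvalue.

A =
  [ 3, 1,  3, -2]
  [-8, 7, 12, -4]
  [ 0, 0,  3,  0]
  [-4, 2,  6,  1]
A Jordan chain for λ = 3 of length 2:
v_1 = (1, 4, 0, 2)ᵀ
v_2 = (0, 1, 0, 0)ᵀ

Let N = A − (3)·I. We want v_2 with N^2 v_2 = 0 but N^1 v_2 ≠ 0; then v_{j-1} := N · v_j for j = 2, …, 2.

Pick v_2 = (0, 1, 0, 0)ᵀ.
Then v_1 = N · v_2 = (1, 4, 0, 2)ᵀ.

Sanity check: (A − (3)·I) v_1 = (0, 0, 0, 0)ᵀ = 0. ✓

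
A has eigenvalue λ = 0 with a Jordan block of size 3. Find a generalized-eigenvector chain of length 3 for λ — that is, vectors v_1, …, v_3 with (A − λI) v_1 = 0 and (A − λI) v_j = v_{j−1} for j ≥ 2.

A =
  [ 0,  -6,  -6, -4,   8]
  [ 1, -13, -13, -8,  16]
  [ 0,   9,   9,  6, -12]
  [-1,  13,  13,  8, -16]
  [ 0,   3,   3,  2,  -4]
A Jordan chain for λ = 0 of length 3:
v_1 = (-2, -5, 3, 5, 1)ᵀ
v_2 = (0, 1, 0, -1, 0)ᵀ
v_3 = (1, 0, 0, 0, 0)ᵀ

Let N = A − (0)·I. We want v_3 with N^3 v_3 = 0 but N^2 v_3 ≠ 0; then v_{j-1} := N · v_j for j = 3, …, 2.

Pick v_3 = (1, 0, 0, 0, 0)ᵀ.
Then v_2 = N · v_3 = (0, 1, 0, -1, 0)ᵀ.
Then v_1 = N · v_2 = (-2, -5, 3, 5, 1)ᵀ.

Sanity check: (A − (0)·I) v_1 = (0, 0, 0, 0, 0)ᵀ = 0. ✓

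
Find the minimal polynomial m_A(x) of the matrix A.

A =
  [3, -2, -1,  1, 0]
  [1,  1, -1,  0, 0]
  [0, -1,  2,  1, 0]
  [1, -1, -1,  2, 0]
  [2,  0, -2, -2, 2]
x^2 - 4*x + 4

The characteristic polynomial is χ_A(x) = (x - 2)^5, so the eigenvalues are known. The minimal polynomial is
  m_A(x) = Π_λ (x − λ)^{k_λ}
where k_λ is the size of the *largest* Jordan block for λ (equivalently, the smallest k with (A − λI)^k v = 0 for every generalised eigenvector v of λ).

  λ = 2: largest Jordan block has size 2, contributing (x − 2)^2

So m_A(x) = (x - 2)^2 = x^2 - 4*x + 4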